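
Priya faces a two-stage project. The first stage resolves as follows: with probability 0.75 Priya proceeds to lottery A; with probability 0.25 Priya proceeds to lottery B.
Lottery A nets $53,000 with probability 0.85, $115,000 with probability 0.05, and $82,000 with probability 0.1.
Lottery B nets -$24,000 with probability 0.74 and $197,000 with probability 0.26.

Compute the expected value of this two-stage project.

$52,615

EV(A) = 0.85 × 53000 + 0.05 × 115000 + 0.1 × 82000 = 45050 + 5750 + 8200 = 59000
EV(B) = 0.74 × (-24000) + 0.26 × 197000 = -17760 + 51220 = 33460
Overall = 0.75 × 59000 + 0.25 × 33460 = 44250 + 8365 = 52615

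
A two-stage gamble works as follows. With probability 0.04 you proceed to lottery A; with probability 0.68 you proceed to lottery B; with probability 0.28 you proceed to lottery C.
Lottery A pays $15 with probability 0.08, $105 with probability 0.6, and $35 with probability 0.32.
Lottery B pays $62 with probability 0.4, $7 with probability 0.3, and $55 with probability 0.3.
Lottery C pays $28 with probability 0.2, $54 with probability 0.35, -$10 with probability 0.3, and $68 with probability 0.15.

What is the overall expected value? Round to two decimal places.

EV(A) = 0.08 × 15 + 0.6 × 105 + 0.32 × 35 = 1.2 + 63 + 11.2 = 75.4
EV(B) = 0.4 × 62 + 0.3 × 7 + 0.3 × 55 = 24.8 + 2.1 + 16.5 = 43.4
EV(C) = 0.2 × 28 + 0.35 × 54 + 0.3 × (-10) + 0.15 × 68 = 5.6 + 18.9 − 3 + 10.2 = 31.7
Overall = 0.04 × 75.4 + 0.68 × 43.4 + 0.28 × 31.7 = 3.016 + 29.512 + 8.876 = 41.404

$41.40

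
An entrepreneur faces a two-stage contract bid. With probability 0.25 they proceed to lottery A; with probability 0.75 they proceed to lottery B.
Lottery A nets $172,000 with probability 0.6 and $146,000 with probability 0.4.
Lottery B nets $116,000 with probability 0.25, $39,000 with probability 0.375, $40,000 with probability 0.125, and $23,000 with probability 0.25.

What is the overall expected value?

$81,181.25

EV(A) = 0.6 × 172000 + 0.4 × 146000 = 103200 + 58400 = 161600
EV(B) = 0.25 × 116000 + 0.375 × 39000 + 0.125 × 40000 + 0.25 × 23000 = 29000 + 14625 + 5000 + 5750 = 54375
Overall = 0.25 × 161600 + 0.75 × 54375 = 40400 + 40781.25 = 81181.25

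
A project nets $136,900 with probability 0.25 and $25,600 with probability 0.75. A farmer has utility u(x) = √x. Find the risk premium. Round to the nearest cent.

$8,268.75

E[u] = 0.25·√136900 + 0.75·√25600 = 0.25·370 + 0.75·160 = 212.5
CE = (212.5)² = 45156.25
Risk premium = EV − CE = 53425 − 45156.25 = 8268.75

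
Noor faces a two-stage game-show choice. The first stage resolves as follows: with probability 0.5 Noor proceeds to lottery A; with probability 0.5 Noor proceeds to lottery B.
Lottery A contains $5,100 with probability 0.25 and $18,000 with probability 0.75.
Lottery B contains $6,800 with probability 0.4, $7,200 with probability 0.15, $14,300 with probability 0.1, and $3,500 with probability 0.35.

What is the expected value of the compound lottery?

$10,615

EV(A) = 0.25 × 5100 + 0.75 × 18000 = 1275 + 13500 = 14775
EV(B) = 0.4 × 6800 + 0.15 × 7200 + 0.1 × 14300 + 0.35 × 3500 = 2720 + 1080 + 1430 + 1225 = 6455
Overall = 0.5 × 14775 + 0.5 × 6455 = 7387.5 + 3227.5 = 10615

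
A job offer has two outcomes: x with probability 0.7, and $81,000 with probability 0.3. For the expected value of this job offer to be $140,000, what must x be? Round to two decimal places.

0.7·x + 0.3·81000 = 140000
0.7·x = 140000 − 24300 = 115700
x = 115700 / 0.7 = 165285.7143

x = $165,285.71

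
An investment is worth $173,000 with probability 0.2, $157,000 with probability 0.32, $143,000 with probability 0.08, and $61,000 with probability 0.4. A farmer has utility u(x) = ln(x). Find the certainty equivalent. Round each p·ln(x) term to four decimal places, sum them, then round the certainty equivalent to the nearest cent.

E[u] = 0.2·ln(173000) + 0.32·ln(157000) + 0.08·ln(143000) + 0.4·ln(61000) = 2.4122 + 3.8285 + 0.9496 + 4.4075 = 11.5978
CE = e^11.5978 ≈ 108858.05

$108,858.05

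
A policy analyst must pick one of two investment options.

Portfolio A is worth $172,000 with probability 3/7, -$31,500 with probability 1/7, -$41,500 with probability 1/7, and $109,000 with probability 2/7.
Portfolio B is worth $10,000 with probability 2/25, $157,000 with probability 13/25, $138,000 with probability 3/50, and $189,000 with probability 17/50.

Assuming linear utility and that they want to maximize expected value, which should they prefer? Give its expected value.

Portfolio A = 3/7 × 172000 + 1/7 × (-31500) + 1/7 × (-41500) + 2/7 × 109000 = 73714.2857 − 4500 − 5928.5714 + 31142.8571 = 94428.5714
Portfolio B = 2/25 × 10000 + 13/25 × 157000 + 3/50 × 138000 + 17/50 × 189000 = 800 + 81640 + 8280 + 64260 = 154980

Portfolio B ($154,980)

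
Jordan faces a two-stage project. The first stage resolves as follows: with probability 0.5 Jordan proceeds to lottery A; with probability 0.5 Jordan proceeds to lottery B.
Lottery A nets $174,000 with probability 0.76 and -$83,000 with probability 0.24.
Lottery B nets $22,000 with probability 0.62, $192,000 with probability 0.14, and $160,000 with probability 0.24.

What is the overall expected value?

EV(A) = 0.76 × 174000 + 0.24 × (-83000) = 132240 − 19920 = 112320
EV(B) = 0.62 × 22000 + 0.14 × 192000 + 0.24 × 160000 = 13640 + 26880 + 38400 = 78920
Overall = 0.5 × 112320 + 0.5 × 78920 = 56160 + 39460 = 95620

$95,620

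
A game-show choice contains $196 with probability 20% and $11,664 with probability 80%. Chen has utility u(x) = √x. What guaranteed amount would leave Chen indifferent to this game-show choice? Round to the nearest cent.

E[u] = 0.2·√196 + 0.8·√11664 = 0.2·14 + 0.8·108 = 89.2
CE = (89.2)² = 7956.64

$7,956.64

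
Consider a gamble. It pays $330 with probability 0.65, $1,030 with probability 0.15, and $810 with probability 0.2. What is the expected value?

EV = 0.65 × 330 + 0.15 × 1030 + 0.2 × 810 = 214.5 + 154.5 + 162 = 531

$531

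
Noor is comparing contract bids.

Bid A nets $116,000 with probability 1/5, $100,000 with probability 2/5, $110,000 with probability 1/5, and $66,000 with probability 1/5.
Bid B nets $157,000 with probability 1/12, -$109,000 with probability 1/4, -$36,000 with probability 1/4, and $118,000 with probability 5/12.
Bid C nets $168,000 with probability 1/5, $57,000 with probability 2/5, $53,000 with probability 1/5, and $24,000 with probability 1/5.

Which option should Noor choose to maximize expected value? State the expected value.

Bid A ($98,400)

Bid A = 1/5 × 116000 + 2/5 × 100000 + 1/5 × 110000 + 1/5 × 66000 = 23200 + 40000 + 22000 + 13200 = 98400
Bid B = 1/12 × 157000 + 1/4 × (-109000) + 1/4 × (-36000) + 5/12 × 118000 = 13083.3333 − 27250 − 9000 + 49166.6667 = 26000
Bid C = 1/5 × 168000 + 2/5 × 57000 + 1/5 × 53000 + 1/5 × 24000 = 33600 + 22800 + 10600 + 4800 = 71800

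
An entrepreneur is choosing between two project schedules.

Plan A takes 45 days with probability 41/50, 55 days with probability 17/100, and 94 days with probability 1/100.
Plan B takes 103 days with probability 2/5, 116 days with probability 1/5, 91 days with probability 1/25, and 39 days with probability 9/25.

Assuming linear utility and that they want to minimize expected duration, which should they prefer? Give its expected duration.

Plan A (47.19 days)

Plan A = 41/50 × 45 + 17/100 × 55 + 1/100 × 94 = 36.9 + 9.35 + 0.94 = 47.19
Plan B = 2/5 × 103 + 1/5 × 116 + 1/25 × 91 + 9/25 × 39 = 41.2 + 23.2 + 3.64 + 14.04 = 82.08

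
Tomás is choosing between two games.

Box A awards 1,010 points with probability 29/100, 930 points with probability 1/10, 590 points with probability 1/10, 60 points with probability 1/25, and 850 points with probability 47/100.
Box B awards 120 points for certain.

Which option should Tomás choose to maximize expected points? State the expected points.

Box A = 29/100 × 1010 + 1/10 × 930 + 1/10 × 590 + 1/25 × 60 + 47/100 × 850 = 292.9 + 93 + 59 + 2.4 + 399.5 = 846.8
Box B: 120 (certain)

Box A (846.8 points)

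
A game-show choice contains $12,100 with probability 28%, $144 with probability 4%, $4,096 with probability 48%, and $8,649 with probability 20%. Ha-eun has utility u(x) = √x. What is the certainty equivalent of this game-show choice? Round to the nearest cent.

E[u] = 0.28·√12100 + 0.04·√144 + 0.48·√4096 + 0.2·√8649 = 0.28·110 + 0.04·12 + 0.48·64 + 0.2·93 = 80.6
CE = (80.6)² = 6496.36

$6,496.36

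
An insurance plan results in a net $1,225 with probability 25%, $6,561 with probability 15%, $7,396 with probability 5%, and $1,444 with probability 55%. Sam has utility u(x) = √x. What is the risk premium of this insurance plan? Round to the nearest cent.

$329.19

E[u] = 0.25·√1225 + 0.15·√6561 + 0.05·√7396 + 0.55·√1444 = 0.25·35 + 0.15·81 + 0.05·86 + 0.55·38 = 46.1
CE = (46.1)² = 2125.21
Risk premium = EV − CE = 2454.4 − 2125.21 = 329.19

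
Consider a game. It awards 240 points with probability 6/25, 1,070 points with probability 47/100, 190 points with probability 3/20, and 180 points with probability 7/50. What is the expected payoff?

EV = 6/25 × 240 + 47/100 × 1070 + 3/20 × 190 + 7/50 × 180 = 57.6 + 502.9 + 28.5 + 25.2 = 614.2

614.2 points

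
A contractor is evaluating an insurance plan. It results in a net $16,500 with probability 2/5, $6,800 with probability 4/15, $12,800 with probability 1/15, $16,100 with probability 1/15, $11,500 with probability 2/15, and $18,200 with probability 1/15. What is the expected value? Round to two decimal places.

$13,086.67

EV = 2/5 × 16500 + 4/15 × 6800 + 1/15 × 12800 + 1/15 × 16100 + 2/15 × 11500 + 1/15 × 18200 = 6600 + 1813.3333 + 853.3333 + 1073.3333 + 1533.3333 + 1213.3333 = 13086.6667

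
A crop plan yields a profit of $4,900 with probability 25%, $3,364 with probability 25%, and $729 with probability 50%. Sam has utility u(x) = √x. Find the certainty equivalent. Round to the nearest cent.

E[u] = 0.25·√4900 + 0.25·√3364 + 0.5·√729 = 0.25·70 + 0.25·58 + 0.5·27 = 45.5
CE = (45.5)² = 2070.25

$2,070.25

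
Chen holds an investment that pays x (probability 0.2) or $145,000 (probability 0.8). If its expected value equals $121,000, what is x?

0.2·x + 0.8·145000 = 121000
0.2·x = 121000 − 116000 = 5000
x = 5000 / 0.2 = 25000

x = $25,000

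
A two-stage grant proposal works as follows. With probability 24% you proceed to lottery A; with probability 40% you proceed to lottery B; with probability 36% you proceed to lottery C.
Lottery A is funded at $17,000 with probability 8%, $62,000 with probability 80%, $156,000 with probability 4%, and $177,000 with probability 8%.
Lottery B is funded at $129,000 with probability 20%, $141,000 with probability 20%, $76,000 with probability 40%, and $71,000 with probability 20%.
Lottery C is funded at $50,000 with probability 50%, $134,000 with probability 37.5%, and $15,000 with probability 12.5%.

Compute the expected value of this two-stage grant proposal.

$84,331.40

EV(A) = 0.08 × 17000 + 0.8 × 62000 + 0.04 × 156000 + 0.08 × 177000 = 1360 + 49600 + 6240 + 14160 = 71360
EV(B) = 0.2 × 129000 + 0.2 × 141000 + 0.4 × 76000 + 0.2 × 71000 = 25800 + 28200 + 30400 + 14200 = 98600
EV(C) = 0.5 × 50000 + 0.375 × 134000 + 0.125 × 15000 = 25000 + 50250 + 1875 = 77125
Overall = 0.24 × 71360 + 0.4 × 98600 + 0.36 × 77125 = 17126.4 + 39440 + 27765 = 84331.4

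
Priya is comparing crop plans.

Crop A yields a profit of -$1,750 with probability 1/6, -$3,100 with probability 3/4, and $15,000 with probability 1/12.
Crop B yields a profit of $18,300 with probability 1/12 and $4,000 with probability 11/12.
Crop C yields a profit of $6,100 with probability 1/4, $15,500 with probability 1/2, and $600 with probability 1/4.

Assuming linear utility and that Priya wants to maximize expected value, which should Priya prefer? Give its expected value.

Crop A = 1/6 × (-1750) + 3/4 × (-3100) + 1/12 × 15000 = -291.6667 − 2325 + 1250 = -1366.6667
Crop B = 1/12 × 18300 + 11/12 × 4000 = 1525 + 3666.6667 = 5191.6667
Crop C = 1/4 × 6100 + 1/2 × 15500 + 1/4 × 600 = 1525 + 7750 + 150 = 9425

Crop C ($9,425)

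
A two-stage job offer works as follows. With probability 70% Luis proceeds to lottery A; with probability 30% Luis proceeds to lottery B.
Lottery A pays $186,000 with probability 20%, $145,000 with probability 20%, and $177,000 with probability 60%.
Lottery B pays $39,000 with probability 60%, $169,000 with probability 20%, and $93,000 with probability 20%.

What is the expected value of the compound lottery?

$143,420

EV(A) = 0.2 × 186000 + 0.2 × 145000 + 0.6 × 177000 = 37200 + 29000 + 106200 = 172400
EV(B) = 0.6 × 39000 + 0.2 × 169000 + 0.2 × 93000 = 23400 + 33800 + 18600 = 75800
Overall = 0.7 × 172400 + 0.3 × 75800 = 120680 + 22740 = 143420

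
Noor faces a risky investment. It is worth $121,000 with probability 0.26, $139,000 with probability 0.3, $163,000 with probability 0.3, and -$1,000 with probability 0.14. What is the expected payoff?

EV = 0.26 × 121000 + 0.3 × 139000 + 0.3 × 163000 + 0.14 × (-1000) = 31460 + 41700 + 48900 − 140 = 121920

$121,920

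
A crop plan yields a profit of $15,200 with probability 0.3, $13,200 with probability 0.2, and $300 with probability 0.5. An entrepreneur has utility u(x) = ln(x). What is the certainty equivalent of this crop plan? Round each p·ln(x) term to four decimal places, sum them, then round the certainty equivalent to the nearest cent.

E[u] = 0.3·ln(15200) + 0.2·ln(13200) + 0.5·ln(300) = 2.8887 + 1.8976 + 2.8519 = 7.6382
CE = e^7.6382 ≈ 2076.00

$2,076.00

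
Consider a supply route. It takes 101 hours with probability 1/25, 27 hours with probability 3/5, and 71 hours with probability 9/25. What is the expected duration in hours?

45.8 hours

EV = 1/25 × 101 + 3/5 × 27 + 9/25 × 71 = 4.04 + 16.2 + 25.56 = 45.8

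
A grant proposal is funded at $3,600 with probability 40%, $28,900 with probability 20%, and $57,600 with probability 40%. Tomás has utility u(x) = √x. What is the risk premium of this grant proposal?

E[u] = 0.4·√3600 + 0.2·√28900 + 0.4·√57600 = 0.4·60 + 0.2·170 + 0.4·240 = 154
CE = (154)² = 23716
Risk premium = EV − CE = 30260 − 23716 = 6544

$6,544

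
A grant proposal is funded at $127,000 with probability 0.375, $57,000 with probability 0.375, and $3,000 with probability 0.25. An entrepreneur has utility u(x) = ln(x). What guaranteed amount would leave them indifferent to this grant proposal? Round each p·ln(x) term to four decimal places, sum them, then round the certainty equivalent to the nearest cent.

E[u] = 0.375·ln(127000) + 0.375·ln(57000) + 0.25·ln(3000) = 4.4070 + 4.1066 + 2.0016 = 10.5152
CE = e^10.5152 ≈ 36871.71

$36,871.71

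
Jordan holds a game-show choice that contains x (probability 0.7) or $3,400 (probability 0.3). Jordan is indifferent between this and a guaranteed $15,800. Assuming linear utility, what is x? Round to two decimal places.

x = $21,114.29

0.7·x + 0.3·3400 = 15800
0.7·x = 15800 − 1020 = 14780
x = 14780 / 0.7 = 21114.2857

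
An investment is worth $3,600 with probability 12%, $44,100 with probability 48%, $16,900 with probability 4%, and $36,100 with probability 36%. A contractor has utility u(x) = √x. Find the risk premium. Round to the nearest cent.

E[u] = 0.12·√3600 + 0.48·√44100 + 0.04·√16900 + 0.36·√36100 = 0.12·60 + 0.48·210 + 0.04·130 + 0.36·190 = 181.6
CE = (181.6)² = 32978.56
Risk premium = EV − CE = 35272 − 32978.56 = 2293.44

$2,293.44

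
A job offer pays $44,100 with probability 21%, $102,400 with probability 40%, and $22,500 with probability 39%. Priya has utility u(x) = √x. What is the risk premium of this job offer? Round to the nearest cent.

E[u] = 0.21·√44100 + 0.4·√102400 + 0.39·√22500 = 0.21·210 + 0.4·320 + 0.39·150 = 230.6
CE = (230.6)² = 53176.36
Risk premium = EV − CE = 58996 − 53176.36 = 5819.64

$5,819.64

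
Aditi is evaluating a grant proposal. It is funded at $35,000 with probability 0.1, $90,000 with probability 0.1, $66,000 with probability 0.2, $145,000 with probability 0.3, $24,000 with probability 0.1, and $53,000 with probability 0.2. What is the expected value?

EV = 0.1 × 35000 + 0.1 × 90000 + 0.2 × 66000 + 0.3 × 145000 + 0.1 × 24000 + 0.2 × 53000 = 3500 + 9000 + 13200 + 43500 + 2400 + 10600 = 82200

$82,200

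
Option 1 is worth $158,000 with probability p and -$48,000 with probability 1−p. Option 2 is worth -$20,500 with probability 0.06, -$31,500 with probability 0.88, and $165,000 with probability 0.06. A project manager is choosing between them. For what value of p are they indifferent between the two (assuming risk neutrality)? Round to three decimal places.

p = 0.141

EV(Option 2) = 0.06 × (-20500) + 0.88 × (-31500) + 0.06 × 165000 = -1230 − 27720 + 9900 = -19050
p·158000 + (1−p)·(-48000) = -19050
206000p − 48000 = -19050
p = (-19050 + 48000) / 206000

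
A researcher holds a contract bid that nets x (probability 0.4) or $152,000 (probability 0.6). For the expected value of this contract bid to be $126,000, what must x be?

x = $87,000

0.4·x + 0.6·152000 = 126000
0.4·x = 126000 − 91200 = 34800
x = 34800 / 0.4 = 87000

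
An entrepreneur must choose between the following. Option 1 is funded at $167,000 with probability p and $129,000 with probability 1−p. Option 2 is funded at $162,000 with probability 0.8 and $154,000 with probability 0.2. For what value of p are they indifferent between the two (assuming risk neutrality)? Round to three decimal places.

EV(Option 2) = 0.8 × 162000 + 0.2 × 154000 = 129600 + 30800 = 160400
p·167000 + (1−p)·129000 = 160400
38000p + 129000 = 160400
p = (160400 − 129000) / 38000

p = 0.826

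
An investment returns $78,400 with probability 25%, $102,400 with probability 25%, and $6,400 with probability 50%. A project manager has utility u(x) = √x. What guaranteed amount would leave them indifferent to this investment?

$36,100

E[u] = 0.25·√78400 + 0.25·√102400 + 0.5·√6400 = 0.25·280 + 0.25·320 + 0.5·80 = 190
CE = (190)² = 36100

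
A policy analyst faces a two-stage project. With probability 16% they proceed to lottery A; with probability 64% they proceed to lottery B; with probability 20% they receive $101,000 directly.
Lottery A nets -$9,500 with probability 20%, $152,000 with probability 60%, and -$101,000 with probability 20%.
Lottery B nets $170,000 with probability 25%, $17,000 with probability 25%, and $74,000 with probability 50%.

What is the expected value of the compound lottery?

EV(A) = 0.2 × (-9500) + 0.6 × 152000 + 0.2 × (-101000) = -1900 + 91200 − 20200 = 69100
EV(B) = 0.25 × 170000 + 0.25 × 17000 + 0.5 × 74000 = 42500 + 4250 + 37000 = 83750
Branch C: 101000 (certain)
Overall = 0.16 × 69100 + 0.64 × 83750 + 0.2 × 101000 = 11056 + 53600 + 20200 = 84856

$84,856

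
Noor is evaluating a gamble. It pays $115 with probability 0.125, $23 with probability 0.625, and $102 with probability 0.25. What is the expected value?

EV = 0.125 × 115 + 0.625 × 23 + 0.25 × 102 = 14.375 + 14.375 + 25.5 = 54.25

$54.25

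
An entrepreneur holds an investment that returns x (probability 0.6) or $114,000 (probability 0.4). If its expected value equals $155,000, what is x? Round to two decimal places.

x = $182,333.33

0.6·x + 0.4·114000 = 155000
0.6·x = 155000 − 45600 = 109400
x = 109400 / 0.6 = 182333.3333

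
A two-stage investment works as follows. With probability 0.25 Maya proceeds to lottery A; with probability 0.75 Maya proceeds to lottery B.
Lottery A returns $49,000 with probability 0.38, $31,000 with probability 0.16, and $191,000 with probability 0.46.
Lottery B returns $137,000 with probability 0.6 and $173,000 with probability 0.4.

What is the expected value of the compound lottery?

$141,410

EV(A) = 0.38 × 49000 + 0.16 × 31000 + 0.46 × 191000 = 18620 + 4960 + 87860 = 111440
EV(B) = 0.6 × 137000 + 0.4 × 173000 = 82200 + 69200 = 151400
Overall = 0.25 × 111440 + 0.75 × 151400 = 27860 + 113550 = 141410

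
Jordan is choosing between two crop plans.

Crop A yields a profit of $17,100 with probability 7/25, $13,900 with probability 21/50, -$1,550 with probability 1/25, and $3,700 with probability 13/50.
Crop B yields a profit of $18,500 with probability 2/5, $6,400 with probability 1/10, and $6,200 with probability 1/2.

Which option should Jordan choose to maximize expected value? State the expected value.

Crop A ($11,526)

Crop A = 7/25 × 17100 + 21/50 × 13900 + 1/25 × (-1550) + 13/50 × 3700 = 4788 + 5838 − 62 + 962 = 11526
Crop B = 2/5 × 18500 + 1/10 × 6400 + 1/2 × 6200 = 7400 + 640 + 3100 = 11140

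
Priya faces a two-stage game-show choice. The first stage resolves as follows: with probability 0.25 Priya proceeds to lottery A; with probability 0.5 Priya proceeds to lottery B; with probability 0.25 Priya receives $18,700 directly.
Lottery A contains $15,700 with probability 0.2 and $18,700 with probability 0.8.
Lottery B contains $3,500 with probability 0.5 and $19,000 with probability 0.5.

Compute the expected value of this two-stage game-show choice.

EV(A) = 0.2 × 15700 + 0.8 × 18700 = 3140 + 14960 = 18100
EV(B) = 0.5 × 3500 + 0.5 × 19000 = 1750 + 9500 = 11250
Branch C: 18700 (certain)
Overall = 0.25 × 18100 + 0.5 × 11250 + 0.25 × 18700 = 4525 + 5625 + 4675 = 14825

$14,825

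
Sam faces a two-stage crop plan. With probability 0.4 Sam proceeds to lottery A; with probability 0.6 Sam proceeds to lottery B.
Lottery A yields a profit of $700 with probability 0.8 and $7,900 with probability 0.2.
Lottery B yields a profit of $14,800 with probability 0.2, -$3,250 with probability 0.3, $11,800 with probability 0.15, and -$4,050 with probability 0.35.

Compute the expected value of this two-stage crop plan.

EV(A) = 0.8 × 700 + 0.2 × 7900 = 560 + 1580 = 2140
EV(B) = 0.2 × 14800 + 0.3 × (-3250) + 0.15 × 11800 + 0.35 × (-4050) = 2960 − 975 + 1770 − 1417.5 = 2337.5
Overall = 0.4 × 2140 + 0.6 × 2337.5 = 856 + 1402.5 = 2258.5

$2,258.50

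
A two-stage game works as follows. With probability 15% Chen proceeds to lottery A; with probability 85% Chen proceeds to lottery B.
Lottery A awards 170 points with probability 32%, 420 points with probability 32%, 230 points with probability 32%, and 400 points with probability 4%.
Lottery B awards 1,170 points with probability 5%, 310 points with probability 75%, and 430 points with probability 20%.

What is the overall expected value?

362.21 points

EV(A) = 0.32 × 170 + 0.32 × 420 + 0.32 × 230 + 0.04 × 400 = 54.4 + 134.4 + 73.6 + 16 = 278.4
EV(B) = 0.05 × 1170 + 0.75 × 310 + 0.2 × 430 = 58.5 + 232.5 + 86 = 377
Overall = 0.15 × 278.4 + 0.85 × 377 = 41.76 + 320.45 = 362.21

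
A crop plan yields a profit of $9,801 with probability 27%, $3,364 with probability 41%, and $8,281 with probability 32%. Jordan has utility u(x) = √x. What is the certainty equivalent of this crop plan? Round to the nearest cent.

$6,340.94

E[u] = 0.27·√9801 + 0.41·√3364 + 0.32·√8281 = 0.27·99 + 0.41·58 + 0.32·91 = 79.63
CE = (79.63)² = 6340.9369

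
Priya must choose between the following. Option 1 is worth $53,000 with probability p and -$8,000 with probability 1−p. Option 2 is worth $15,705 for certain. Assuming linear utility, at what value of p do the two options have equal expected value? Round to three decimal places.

p·53000 + (1−p)·(-8000) = 15705
61000p − 8000 = 15705
p = (15705 + 8000) / 61000

p = 0.389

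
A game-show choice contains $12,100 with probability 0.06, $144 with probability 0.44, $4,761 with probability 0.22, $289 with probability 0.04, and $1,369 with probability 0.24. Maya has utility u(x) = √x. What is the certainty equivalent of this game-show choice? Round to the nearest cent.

E[u] = 0.06·√12100 + 0.44·√144 + 0.22·√4761 + 0.04·√289 + 0.24·√1369 = 0.06·110 + 0.44·12 + 0.22·69 + 0.04·17 + 0.24·37 = 36.62
CE = (36.62)² = 1341.0244

$1,341.02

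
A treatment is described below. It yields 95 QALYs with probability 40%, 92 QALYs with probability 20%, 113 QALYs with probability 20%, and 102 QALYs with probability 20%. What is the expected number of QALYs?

EV = 0.4 × 95 + 0.2 × 92 + 0.2 × 113 + 0.2 × 102 = 38 + 18.4 + 22.6 + 20.4 = 99.4

99.4 QALYs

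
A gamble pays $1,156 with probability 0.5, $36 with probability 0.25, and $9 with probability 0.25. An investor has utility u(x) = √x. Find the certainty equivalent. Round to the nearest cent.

$370.56

E[u] = 0.5·√1156 + 0.25·√36 + 0.25·√9 = 0.5·34 + 0.25·6 + 0.25·3 = 19.25
CE = (19.25)² = 370.5625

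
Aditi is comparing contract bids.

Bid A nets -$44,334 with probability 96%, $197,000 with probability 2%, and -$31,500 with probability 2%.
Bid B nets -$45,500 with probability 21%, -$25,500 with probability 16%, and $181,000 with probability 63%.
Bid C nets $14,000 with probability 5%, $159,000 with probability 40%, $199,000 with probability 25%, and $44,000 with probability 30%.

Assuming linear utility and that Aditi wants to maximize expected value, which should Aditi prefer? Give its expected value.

Bid C ($127,250)

Bid A = 0.96 × (-44334) + 0.02 × 197000 + 0.02 × (-31500) = -42560.64 + 3940 − 630 = -39250.64
Bid B = 0.21 × (-45500) + 0.16 × (-25500) + 0.63 × 181000 = -9555 − 4080 + 114030 = 100395
Bid C = 0.05 × 14000 + 0.4 × 159000 + 0.25 × 199000 + 0.3 × 44000 = 700 + 63600 + 49750 + 13200 = 127250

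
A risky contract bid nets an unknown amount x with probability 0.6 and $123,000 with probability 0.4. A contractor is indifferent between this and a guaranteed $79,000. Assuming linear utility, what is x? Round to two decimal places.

x = $49,666.67

0.6·x + 0.4·123000 = 79000
0.6·x = 79000 − 49200 = 29800
x = 29800 / 0.6 = 49666.6667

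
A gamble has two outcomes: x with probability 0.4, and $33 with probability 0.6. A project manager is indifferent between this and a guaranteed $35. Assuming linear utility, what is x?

x = $38

0.4·x + 0.6·33 = 35
0.4·x = 35 − 19.8 = 15.2
x = 15.2 / 0.4 = 38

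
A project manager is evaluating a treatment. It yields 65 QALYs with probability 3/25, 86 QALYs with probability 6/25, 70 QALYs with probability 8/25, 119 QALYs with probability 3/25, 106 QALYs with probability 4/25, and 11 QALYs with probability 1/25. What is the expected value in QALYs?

82.52 QALYs

EV = 3/25 × 65 + 6/25 × 86 + 8/25 × 70 + 3/25 × 119 + 4/25 × 106 + 1/25 × 11 = 7.8 + 20.64 + 22.4 + 14.28 + 16.96 + 0.44 = 82.52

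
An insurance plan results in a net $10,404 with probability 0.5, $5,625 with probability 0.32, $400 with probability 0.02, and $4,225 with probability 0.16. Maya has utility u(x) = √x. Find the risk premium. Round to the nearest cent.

$324.36

E[u] = 0.5·√10404 + 0.32·√5625 + 0.02·√400 + 0.16·√4225 = 0.5·102 + 0.32·75 + 0.02·20 + 0.16·65 = 85.8
CE = (85.8)² = 7361.64
Risk premium = EV − CE = 7686 − 7361.64 = 324.36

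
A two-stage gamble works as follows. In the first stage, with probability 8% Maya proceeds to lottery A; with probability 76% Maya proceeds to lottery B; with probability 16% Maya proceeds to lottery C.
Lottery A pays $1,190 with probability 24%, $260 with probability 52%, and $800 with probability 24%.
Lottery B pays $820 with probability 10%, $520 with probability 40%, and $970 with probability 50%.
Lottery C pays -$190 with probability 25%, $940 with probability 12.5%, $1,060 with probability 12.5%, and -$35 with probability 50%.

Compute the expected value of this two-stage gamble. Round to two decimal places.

$667.62

EV(A) = 0.24 × 1190 + 0.52 × 260 + 0.24 × 800 = 285.6 + 135.2 + 192 = 612.8
EV(B) = 0.1 × 820 + 0.4 × 520 + 0.5 × 970 = 82 + 208 + 485 = 775
EV(C) = 0.25 × (-190) + 0.125 × 940 + 0.125 × 1060 + 0.5 × (-35) = -47.5 + 117.5 + 132.5 − 17.5 = 185
Overall = 0.08 × 612.8 + 0.76 × 775 + 0.16 × 185 = 49.024 + 589 + 29.6 = 667.624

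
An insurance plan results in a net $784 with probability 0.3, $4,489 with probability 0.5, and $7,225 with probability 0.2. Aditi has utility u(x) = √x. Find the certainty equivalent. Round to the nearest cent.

$3,469.21

E[u] = 0.3·√784 + 0.5·√4489 + 0.2·√7225 = 0.3·28 + 0.5·67 + 0.2·85 = 58.9
CE = (58.9)² = 3469.21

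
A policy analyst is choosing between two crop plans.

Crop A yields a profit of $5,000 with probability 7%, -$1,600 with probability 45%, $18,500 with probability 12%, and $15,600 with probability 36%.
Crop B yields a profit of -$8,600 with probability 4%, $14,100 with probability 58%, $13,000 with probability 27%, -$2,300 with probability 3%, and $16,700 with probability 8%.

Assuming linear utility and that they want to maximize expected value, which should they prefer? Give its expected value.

Crop B ($12,611)

Crop A = 0.07 × 5000 + 0.45 × (-1600) + 0.12 × 18500 + 0.36 × 15600 = 350 − 720 + 2220 + 5616 = 7466
Crop B = 0.04 × (-8600) + 0.58 × 14100 + 0.27 × 13000 + 0.03 × (-2300) + 0.08 × 16700 = -344 + 8178 + 3510 − 69 + 1336 = 12611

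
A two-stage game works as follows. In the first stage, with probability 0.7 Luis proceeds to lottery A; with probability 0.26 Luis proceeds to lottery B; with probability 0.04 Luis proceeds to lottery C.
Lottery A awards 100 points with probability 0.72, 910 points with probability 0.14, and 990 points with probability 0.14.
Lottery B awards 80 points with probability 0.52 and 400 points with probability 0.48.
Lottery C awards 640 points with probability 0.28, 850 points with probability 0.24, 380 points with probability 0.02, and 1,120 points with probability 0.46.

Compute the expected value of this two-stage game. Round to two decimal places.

333.58 points

EV(A) = 0.72 × 100 + 0.14 × 910 + 0.14 × 990 = 72 + 127.4 + 138.6 = 338
EV(B) = 0.52 × 80 + 0.48 × 400 = 41.6 + 192 = 233.6
EV(C) = 0.28 × 640 + 0.24 × 850 + 0.02 × 380 + 0.46 × 1120 = 179.2 + 204 + 7.6 + 515.2 = 906
Overall = 0.7 × 338 + 0.26 × 233.6 + 0.04 × 906 = 236.6 + 60.736 + 36.24 = 333.576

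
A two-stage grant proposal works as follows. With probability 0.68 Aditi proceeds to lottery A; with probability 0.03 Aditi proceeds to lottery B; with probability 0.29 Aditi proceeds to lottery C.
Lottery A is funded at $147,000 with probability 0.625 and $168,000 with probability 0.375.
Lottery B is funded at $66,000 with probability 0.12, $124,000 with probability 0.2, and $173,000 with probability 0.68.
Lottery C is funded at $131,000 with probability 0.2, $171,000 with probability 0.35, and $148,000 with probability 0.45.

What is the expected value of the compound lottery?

EV(A) = 0.625 × 147000 + 0.375 × 168000 = 91875 + 63000 = 154875
EV(B) = 0.12 × 66000 + 0.2 × 124000 + 0.68 × 173000 = 7920 + 24800 + 117640 = 150360
EV(C) = 0.2 × 131000 + 0.35 × 171000 + 0.45 × 148000 = 26200 + 59850 + 66600 = 152650
Overall = 0.68 × 154875 + 0.03 × 150360 + 0.29 × 152650 = 105315 + 4510.8 + 44268.5 = 154094.3

$154,094.30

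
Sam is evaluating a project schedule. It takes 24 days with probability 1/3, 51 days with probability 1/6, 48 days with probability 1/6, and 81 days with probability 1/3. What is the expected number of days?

EV = 1/3 × 24 + 1/6 × 51 + 1/6 × 48 + 1/3 × 81 = 8 + 8.5 + 8 + 27 = 51.5

51.5 days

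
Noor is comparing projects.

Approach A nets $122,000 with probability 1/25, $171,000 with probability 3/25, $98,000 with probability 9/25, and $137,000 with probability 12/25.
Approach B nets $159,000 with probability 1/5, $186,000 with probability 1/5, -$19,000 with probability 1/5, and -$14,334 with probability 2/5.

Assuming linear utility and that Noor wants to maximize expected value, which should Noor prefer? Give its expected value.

Approach A = 1/25 × 122000 + 3/25 × 171000 + 9/25 × 98000 + 12/25 × 137000 = 4880 + 20520 + 35280 + 65760 = 126440
Approach B = 1/5 × 159000 + 1/5 × 186000 + 1/5 × (-19000) + 2/5 × (-14334) = 31800 + 37200 − 3800 − 5733.6 = 59466.4

Approach A ($126,440)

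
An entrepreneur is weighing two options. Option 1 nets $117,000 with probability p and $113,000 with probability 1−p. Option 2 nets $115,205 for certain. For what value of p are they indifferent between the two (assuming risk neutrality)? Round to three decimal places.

p = 0.551

p·117000 + (1−p)·113000 = 115205
4000p + 113000 = 115205
p = (115205 − 113000) / 4000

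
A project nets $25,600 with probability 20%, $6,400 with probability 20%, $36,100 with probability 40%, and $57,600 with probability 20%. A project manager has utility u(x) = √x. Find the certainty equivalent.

E[u] = 0.2·√25600 + 0.2·√6400 + 0.4·√36100 + 0.2·√57600 = 0.2·160 + 0.2·80 + 0.4·190 + 0.2·240 = 172
CE = (172)² = 29584

$29,584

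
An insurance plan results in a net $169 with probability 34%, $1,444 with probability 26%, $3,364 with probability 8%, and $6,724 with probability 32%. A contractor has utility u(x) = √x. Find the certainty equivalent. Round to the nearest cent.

$2,041.23

E[u] = 0.34·√169 + 0.26·√1444 + 0.08·√3364 + 0.32·√6724 = 0.34·13 + 0.26·38 + 0.08·58 + 0.32·82 = 45.18
CE = (45.18)² = 2041.2324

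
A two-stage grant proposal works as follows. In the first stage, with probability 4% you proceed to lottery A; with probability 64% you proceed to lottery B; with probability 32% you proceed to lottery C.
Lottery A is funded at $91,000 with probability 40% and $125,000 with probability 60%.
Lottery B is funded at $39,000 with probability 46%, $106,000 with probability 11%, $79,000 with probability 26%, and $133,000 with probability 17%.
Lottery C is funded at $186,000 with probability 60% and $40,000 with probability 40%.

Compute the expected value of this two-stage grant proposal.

EV(A) = 0.4 × 91000 + 0.6 × 125000 = 36400 + 75000 = 111400
EV(B) = 0.46 × 39000 + 0.11 × 106000 + 0.26 × 79000 + 0.17 × 133000 = 17940 + 11660 + 20540 + 22610 = 72750
EV(C) = 0.6 × 186000 + 0.4 × 40000 = 111600 + 16000 = 127600
Overall = 0.04 × 111400 + 0.64 × 72750 + 0.32 × 127600 = 4456 + 46560 + 40832 = 91848

$91,848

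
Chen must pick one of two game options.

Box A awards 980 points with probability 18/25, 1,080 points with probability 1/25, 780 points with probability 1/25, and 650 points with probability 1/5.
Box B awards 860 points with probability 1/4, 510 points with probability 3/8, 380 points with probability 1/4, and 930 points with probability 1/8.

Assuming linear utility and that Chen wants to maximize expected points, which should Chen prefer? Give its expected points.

Box A = 18/25 × 980 + 1/25 × 1080 + 1/25 × 780 + 1/5 × 650 = 705.6 + 43.2 + 31.2 + 130 = 910
Box B = 1/4 × 860 + 3/8 × 510 + 1/4 × 380 + 1/8 × 930 = 215 + 191.25 + 95 + 116.25 = 617.5

Box A (910 points)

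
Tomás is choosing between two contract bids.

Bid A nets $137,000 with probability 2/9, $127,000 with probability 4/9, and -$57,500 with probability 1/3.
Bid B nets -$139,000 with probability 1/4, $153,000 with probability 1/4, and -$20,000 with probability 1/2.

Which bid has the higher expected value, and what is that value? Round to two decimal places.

Bid A = 2/9 × 137000 + 4/9 × 127000 + 1/3 × (-57500) = 30444.4444 + 56444.4444 − 19166.6667 = 67722.2222
Bid B = 1/4 × (-139000) + 1/4 × 153000 + 1/2 × (-20000) = -34750 + 38250 − 10000 = -6500

Bid A ($67,722.22)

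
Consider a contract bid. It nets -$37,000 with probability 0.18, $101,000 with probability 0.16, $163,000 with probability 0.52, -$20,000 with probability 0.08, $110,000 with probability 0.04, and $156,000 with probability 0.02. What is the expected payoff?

EV = 0.18 × (-37000) + 0.16 × 101000 + 0.52 × 163000 + 0.08 × (-20000) + 0.04 × 110000 + 0.02 × 156000 = -6660 + 16160 + 84760 − 1600 + 4400 + 3120 = 100180

$100,180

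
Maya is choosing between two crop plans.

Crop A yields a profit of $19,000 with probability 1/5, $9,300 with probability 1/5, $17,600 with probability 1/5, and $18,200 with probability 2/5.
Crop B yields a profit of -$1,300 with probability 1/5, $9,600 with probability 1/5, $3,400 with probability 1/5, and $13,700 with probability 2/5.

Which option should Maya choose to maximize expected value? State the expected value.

Crop A = 1/5 × 19000 + 1/5 × 9300 + 1/5 × 17600 + 2/5 × 18200 = 3800 + 1860 + 3520 + 7280 = 16460
Crop B = 1/5 × (-1300) + 1/5 × 9600 + 1/5 × 3400 + 2/5 × 13700 = -260 + 1920 + 680 + 5480 = 7820

Crop A ($16,460)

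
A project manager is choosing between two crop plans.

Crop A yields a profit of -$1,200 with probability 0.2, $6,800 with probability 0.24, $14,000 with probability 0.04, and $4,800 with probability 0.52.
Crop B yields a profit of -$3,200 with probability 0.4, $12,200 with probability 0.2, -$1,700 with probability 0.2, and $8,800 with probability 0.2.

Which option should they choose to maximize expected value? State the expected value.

Crop A = 0.2 × (-1200) + 0.24 × 6800 + 0.04 × 14000 + 0.52 × 4800 = -240 + 1632 + 560 + 2496 = 4448
Crop B = 0.4 × (-3200) + 0.2 × 12200 + 0.2 × (-1700) + 0.2 × 8800 = -1280 + 2440 − 340 + 1760 = 2580

Crop A ($4,448)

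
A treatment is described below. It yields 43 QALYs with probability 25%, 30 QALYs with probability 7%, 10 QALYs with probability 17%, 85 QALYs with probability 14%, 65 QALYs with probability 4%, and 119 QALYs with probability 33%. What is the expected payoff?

68.32 QALYs

EV = 0.25 × 43 + 0.07 × 30 + 0.17 × 10 + 0.14 × 85 + 0.04 × 65 + 0.33 × 119 = 10.75 + 2.1 + 1.7 + 11.9 + 2.6 + 39.27 = 68.32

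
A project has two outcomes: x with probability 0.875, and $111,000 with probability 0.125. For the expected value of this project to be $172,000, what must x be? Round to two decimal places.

0.875·x + 0.125·111000 = 172000
0.875·x = 172000 − 13875 = 158125
x = 158125 / 0.875 = 180714.2857

x = $180,714.29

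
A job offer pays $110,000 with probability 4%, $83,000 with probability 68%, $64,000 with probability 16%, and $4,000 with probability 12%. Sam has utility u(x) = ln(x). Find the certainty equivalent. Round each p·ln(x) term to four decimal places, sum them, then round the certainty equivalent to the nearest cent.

E[u] = 0.04·ln(110000) + 0.68·ln(83000) + 0.16·ln(64000) + 0.12·ln(4000) = 0.4643 + 7.7021 + 1.7707 + 0.9953 = 10.9324
CE = e^10.9324 ≈ 55960.42

$55,960.42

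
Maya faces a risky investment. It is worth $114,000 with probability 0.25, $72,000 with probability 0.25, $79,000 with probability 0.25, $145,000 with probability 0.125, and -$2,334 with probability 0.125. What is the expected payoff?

EV = 0.25 × 114000 + 0.25 × 72000 + 0.25 × 79000 + 0.125 × 145000 + 0.125 × (-2334) = 28500 + 18000 + 19750 + 18125 − 291.75 = 84083.25

$84,083.25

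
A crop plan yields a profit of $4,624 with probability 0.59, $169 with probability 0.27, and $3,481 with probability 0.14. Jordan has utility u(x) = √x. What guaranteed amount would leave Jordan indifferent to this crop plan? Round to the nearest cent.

E[u] = 0.59·√4624 + 0.27·√169 + 0.14·√3481 = 0.59·68 + 0.27·13 + 0.14·59 = 51.89
CE = (51.89)² = 2692.5721

$2,692.57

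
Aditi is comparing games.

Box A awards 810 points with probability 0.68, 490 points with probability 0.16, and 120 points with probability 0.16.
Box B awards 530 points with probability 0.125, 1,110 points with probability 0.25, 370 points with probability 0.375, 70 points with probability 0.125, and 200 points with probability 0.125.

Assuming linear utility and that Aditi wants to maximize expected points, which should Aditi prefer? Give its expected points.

Box A = 0.68 × 810 + 0.16 × 490 + 0.16 × 120 = 550.8 + 78.4 + 19.2 = 648.4
Box B = 0.125 × 530 + 0.25 × 1110 + 0.375 × 370 + 0.125 × 70 + 0.125 × 200 = 66.25 + 277.5 + 138.75 + 8.75 + 25 = 516.25

Box A (648.4 points)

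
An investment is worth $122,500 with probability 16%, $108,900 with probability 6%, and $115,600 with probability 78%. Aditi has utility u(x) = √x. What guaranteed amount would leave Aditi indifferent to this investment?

$116,281

E[u] = 0.16·√122500 + 0.06·√108900 + 0.78·√115600 = 0.16·350 + 0.06·330 + 0.78·340 = 341
CE = (341)² = 116281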